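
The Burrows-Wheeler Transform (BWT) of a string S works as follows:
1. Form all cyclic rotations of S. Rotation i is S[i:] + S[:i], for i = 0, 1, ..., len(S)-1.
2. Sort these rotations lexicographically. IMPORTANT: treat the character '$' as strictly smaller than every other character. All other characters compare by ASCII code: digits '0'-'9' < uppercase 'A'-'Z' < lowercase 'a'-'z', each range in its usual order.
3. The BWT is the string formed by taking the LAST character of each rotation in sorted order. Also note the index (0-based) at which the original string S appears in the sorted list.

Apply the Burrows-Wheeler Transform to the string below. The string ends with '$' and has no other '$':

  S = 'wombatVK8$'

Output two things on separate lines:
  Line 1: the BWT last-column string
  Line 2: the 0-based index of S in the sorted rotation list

Answer: 8KVtbmowa$
9

Derivation:
All 10 rotations (rotation i = S[i:]+S[:i]):
  rot[0] = wombatVK8$
  rot[1] = ombatVK8$w
  rot[2] = mbatVK8$wo
  rot[3] = batVK8$wom
  rot[4] = atVK8$womb
  rot[5] = tVK8$womba
  rot[6] = VK8$wombat
  rot[7] = K8$wombatV
  rot[8] = 8$wombatVK
  rot[9] = $wombatVK8
Sorted (with $ < everything):
  sorted[0] = $wombatVK8  (last char: '8')
  sorted[1] = 8$wombatVK  (last char: 'K')
  sorted[2] = K8$wombatV  (last char: 'V')
  sorted[3] = VK8$wombat  (last char: 't')
  sorted[4] = atVK8$womb  (last char: 'b')
  sorted[5] = batVK8$wom  (last char: 'm')
  sorted[6] = mbatVK8$wo  (last char: 'o')
  sorted[7] = ombatVK8$w  (last char: 'w')
  sorted[8] = tVK8$womba  (last char: 'a')
  sorted[9] = wombatVK8$  (last char: '$')
Last column: 8KVtbmowa$
Original string S is at sorted index 9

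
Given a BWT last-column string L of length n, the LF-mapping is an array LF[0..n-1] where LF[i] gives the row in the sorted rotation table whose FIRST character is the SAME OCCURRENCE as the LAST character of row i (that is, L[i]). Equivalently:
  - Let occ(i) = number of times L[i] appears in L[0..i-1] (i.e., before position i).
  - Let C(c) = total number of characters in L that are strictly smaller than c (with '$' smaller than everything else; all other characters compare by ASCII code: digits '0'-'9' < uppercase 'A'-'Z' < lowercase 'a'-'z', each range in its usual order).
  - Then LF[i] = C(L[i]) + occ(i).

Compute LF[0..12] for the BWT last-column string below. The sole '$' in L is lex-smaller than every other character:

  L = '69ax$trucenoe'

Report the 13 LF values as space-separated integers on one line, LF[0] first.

Char counts: '$':1, '6':1, '9':1, 'a':1, 'c':1, 'e':2, 'n':1, 'o':1, 'r':1, 't':1, 'u':1, 'x':1
C (first-col start): C('$')=0, C('6')=1, C('9')=2, C('a')=3, C('c')=4, C('e')=5, C('n')=7, C('o')=8, C('r')=9, C('t')=10, C('u')=11, C('x')=12
L[0]='6': occ=0, LF[0]=C('6')+0=1+0=1
L[1]='9': occ=0, LF[1]=C('9')+0=2+0=2
L[2]='a': occ=0, LF[2]=C('a')+0=3+0=3
L[3]='x': occ=0, LF[3]=C('x')+0=12+0=12
L[4]='$': occ=0, LF[4]=C('$')+0=0+0=0
L[5]='t': occ=0, LF[5]=C('t')+0=10+0=10
L[6]='r': occ=0, LF[6]=C('r')+0=9+0=9
L[7]='u': occ=0, LF[7]=C('u')+0=11+0=11
L[8]='c': occ=0, LF[8]=C('c')+0=4+0=4
L[9]='e': occ=0, LF[9]=C('e')+0=5+0=5
L[10]='n': occ=0, LF[10]=C('n')+0=7+0=7
L[11]='o': occ=0, LF[11]=C('o')+0=8+0=8
L[12]='e': occ=1, LF[12]=C('e')+1=5+1=6

Answer: 1 2 3 12 0 10 9 11 4 5 7 8 6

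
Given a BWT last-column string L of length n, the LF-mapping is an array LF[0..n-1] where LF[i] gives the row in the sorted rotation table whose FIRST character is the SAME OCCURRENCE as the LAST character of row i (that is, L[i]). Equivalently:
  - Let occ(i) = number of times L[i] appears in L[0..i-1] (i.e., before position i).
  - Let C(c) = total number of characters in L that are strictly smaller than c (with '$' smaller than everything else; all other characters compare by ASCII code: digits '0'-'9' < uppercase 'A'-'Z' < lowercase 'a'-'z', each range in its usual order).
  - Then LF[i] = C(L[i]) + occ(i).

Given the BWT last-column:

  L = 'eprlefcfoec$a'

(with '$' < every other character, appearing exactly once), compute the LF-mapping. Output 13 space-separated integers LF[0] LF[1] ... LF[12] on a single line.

Answer: 4 11 12 9 5 7 2 8 10 6 3 0 1

Derivation:
Char counts: '$':1, 'a':1, 'c':2, 'e':3, 'f':2, 'l':1, 'o':1, 'p':1, 'r':1
C (first-col start): C('$')=0, C('a')=1, C('c')=2, C('e')=4, C('f')=7, C('l')=9, C('o')=10, C('p')=11, C('r')=12
L[0]='e': occ=0, LF[0]=C('e')+0=4+0=4
L[1]='p': occ=0, LF[1]=C('p')+0=11+0=11
L[2]='r': occ=0, LF[2]=C('r')+0=12+0=12
L[3]='l': occ=0, LF[3]=C('l')+0=9+0=9
L[4]='e': occ=1, LF[4]=C('e')+1=4+1=5
L[5]='f': occ=0, LF[5]=C('f')+0=7+0=7
L[6]='c': occ=0, LF[6]=C('c')+0=2+0=2
L[7]='f': occ=1, LF[7]=C('f')+1=7+1=8
L[8]='o': occ=0, LF[8]=C('o')+0=10+0=10
L[9]='e': occ=2, LF[9]=C('e')+2=4+2=6
L[10]='c': occ=1, LF[10]=C('c')+1=2+1=3
L[11]='$': occ=0, LF[11]=C('$')+0=0+0=0
L[12]='a': occ=0, LF[12]=C('a')+0=1+0=1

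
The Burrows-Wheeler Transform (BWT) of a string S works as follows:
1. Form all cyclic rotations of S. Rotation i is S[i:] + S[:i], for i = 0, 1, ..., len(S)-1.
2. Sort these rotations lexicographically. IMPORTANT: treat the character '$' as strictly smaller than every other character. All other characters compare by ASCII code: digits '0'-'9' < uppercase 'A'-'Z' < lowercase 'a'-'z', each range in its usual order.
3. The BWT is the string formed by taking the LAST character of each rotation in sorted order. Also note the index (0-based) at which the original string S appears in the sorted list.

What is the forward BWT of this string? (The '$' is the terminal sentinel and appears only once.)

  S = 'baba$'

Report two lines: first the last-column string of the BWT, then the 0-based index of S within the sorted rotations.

All 5 rotations (rotation i = S[i:]+S[:i]):
  rot[0] = baba$
  rot[1] = aba$b
  rot[2] = ba$ba
  rot[3] = a$bab
  rot[4] = $baba
Sorted (with $ < everything):
  sorted[0] = $baba  (last char: 'a')
  sorted[1] = a$bab  (last char: 'b')
  sorted[2] = aba$b  (last char: 'b')
  sorted[3] = ba$ba  (last char: 'a')
  sorted[4] = baba$  (last char: '$')
Last column: abba$
Original string S is at sorted index 4

Answer: abba$
4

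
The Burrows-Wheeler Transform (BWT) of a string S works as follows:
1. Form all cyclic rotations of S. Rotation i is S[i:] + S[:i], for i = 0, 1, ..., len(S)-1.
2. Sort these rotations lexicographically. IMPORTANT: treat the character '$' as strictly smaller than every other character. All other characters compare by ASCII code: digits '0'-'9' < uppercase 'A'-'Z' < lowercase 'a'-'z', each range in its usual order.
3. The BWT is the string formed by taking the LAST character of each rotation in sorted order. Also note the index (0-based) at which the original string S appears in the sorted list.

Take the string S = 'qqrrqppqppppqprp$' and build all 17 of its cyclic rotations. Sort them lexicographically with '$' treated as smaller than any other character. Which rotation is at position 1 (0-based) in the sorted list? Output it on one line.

Answer: p$qqrrqppqppppqpr

Derivation:
All 17 rotations (rotation i = S[i:]+S[:i]):
  rot[0] = qqrrqppqppppqprp$
  rot[1] = qrrqppqppppqprp$q
  rot[2] = rrqppqppppqprp$qq
  rot[3] = rqppqppppqprp$qqr
  rot[4] = qppqppppqprp$qqrr
  rot[5] = ppqppppqprp$qqrrq
  rot[6] = pqppppqprp$qqrrqp
  rot[7] = qppppqprp$qqrrqpp
  rot[8] = ppppqprp$qqrrqppq
  rot[9] = pppqprp$qqrrqppqp
  rot[10] = ppqprp$qqrrqppqpp
  rot[11] = pqprp$qqrrqppqppp
  rot[12] = qprp$qqrrqppqpppp
  rot[13] = prp$qqrrqppqppppq
  rot[14] = rp$qqrrqppqppppqp
  rot[15] = p$qqrrqppqppppqpr
  rot[16] = $qqrrqppqppppqprp
Sorted (with $ < everything):
  sorted[0] = $qqrrqppqppppqprp
  sorted[1] = p$qqrrqppqppppqpr
  sorted[2] = ppppqprp$qqrrqppq
  sorted[3] = pppqprp$qqrrqppqp
  sorted[4] = ppqppppqprp$qqrrq
  sorted[5] = ppqprp$qqrrqppqpp
  sorted[6] = pqppppqprp$qqrrqp
  sorted[7] = pqprp$qqrrqppqppp
  sorted[8] = prp$qqrrqppqppppq
  sorted[9] = qppppqprp$qqrrqpp
  sorted[10] = qppqppppqprp$qqrr
  sorted[11] = qprp$qqrrqppqpppp
  sorted[12] = qqrrqppqppppqprp$
  sorted[13] = qrrqppqppppqprp$q
  sorted[14] = rp$qqrrqppqppppqp
  sorted[15] = rqppqppppqprp$qqr
  sorted[16] = rrqppqppppqprp$qq
sorted[1] = p$qqrrqppqppppqpr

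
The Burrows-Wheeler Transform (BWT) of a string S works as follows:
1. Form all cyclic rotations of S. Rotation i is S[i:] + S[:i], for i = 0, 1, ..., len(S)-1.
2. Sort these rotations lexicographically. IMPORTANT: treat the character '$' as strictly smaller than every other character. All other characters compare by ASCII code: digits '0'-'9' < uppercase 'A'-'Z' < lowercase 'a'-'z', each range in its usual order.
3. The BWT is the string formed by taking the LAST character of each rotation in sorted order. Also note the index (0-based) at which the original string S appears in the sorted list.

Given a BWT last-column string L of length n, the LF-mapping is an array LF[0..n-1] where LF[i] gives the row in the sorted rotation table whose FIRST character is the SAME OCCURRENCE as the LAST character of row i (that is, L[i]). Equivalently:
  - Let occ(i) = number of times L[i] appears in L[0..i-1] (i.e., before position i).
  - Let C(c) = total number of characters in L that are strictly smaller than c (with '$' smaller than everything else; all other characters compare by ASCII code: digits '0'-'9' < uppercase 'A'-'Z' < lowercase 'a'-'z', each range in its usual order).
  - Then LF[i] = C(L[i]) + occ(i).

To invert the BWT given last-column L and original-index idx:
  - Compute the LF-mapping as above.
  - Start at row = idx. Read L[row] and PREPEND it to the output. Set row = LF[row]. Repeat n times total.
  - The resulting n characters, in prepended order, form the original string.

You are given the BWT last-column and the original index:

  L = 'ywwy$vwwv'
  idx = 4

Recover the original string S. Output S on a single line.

Answer: wvywvwwy$

Derivation:
LF mapping: 7 3 4 8 0 1 5 6 2
Walk LF starting at row 4, prepending L[row]:
  step 1: row=4, L[4]='$', prepend. Next row=LF[4]=0
  step 2: row=0, L[0]='y', prepend. Next row=LF[0]=7
  step 3: row=7, L[7]='w', prepend. Next row=LF[7]=6
  step 4: row=6, L[6]='w', prepend. Next row=LF[6]=5
  step 5: row=5, L[5]='v', prepend. Next row=LF[5]=1
  step 6: row=1, L[1]='w', prepend. Next row=LF[1]=3
  step 7: row=3, L[3]='y', prepend. Next row=LF[3]=8
  step 8: row=8, L[8]='v', prepend. Next row=LF[8]=2
  step 9: row=2, L[2]='w', prepend. Next row=LF[2]=4
Reversed output: wvywvwwy$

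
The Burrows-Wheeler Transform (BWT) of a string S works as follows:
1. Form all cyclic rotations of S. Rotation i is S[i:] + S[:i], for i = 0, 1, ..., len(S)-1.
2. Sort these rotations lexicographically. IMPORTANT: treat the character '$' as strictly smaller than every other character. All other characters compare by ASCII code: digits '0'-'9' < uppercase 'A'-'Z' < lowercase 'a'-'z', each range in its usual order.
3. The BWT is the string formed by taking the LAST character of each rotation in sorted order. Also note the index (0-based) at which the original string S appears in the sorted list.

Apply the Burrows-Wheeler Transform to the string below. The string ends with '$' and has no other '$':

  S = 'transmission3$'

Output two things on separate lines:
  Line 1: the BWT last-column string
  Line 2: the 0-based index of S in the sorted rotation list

Answer: 3nrsmsoaitsni$
13

Derivation:
All 14 rotations (rotation i = S[i:]+S[:i]):
  rot[0] = transmission3$
  rot[1] = ransmission3$t
  rot[2] = ansmission3$tr
  rot[3] = nsmission3$tra
  rot[4] = smission3$tran
  rot[5] = mission3$trans
  rot[6] = ission3$transm
  rot[7] = ssion3$transmi
  rot[8] = sion3$transmis
  rot[9] = ion3$transmiss
  rot[10] = on3$transmissi
  rot[11] = n3$transmissio
  rot[12] = 3$transmission
  rot[13] = $transmission3
Sorted (with $ < everything):
  sorted[0] = $transmission3  (last char: '3')
  sorted[1] = 3$transmission  (last char: 'n')
  sorted[2] = ansmission3$tr  (last char: 'r')
  sorted[3] = ion3$transmiss  (last char: 's')
  sorted[4] = ission3$transm  (last char: 'm')
  sorted[5] = mission3$trans  (last char: 's')
  sorted[6] = n3$transmissio  (last char: 'o')
  sorted[7] = nsmission3$tra  (last char: 'a')
  sorted[8] = on3$transmissi  (last char: 'i')
  sorted[9] = ransmission3$t  (last char: 't')
  sorted[10] = sion3$transmis  (last char: 's')
  sorted[11] = smission3$tran  (last char: 'n')
  sorted[12] = ssion3$transmi  (last char: 'i')
  sorted[13] = transmission3$  (last char: '$')
Last column: 3nrsmsoaitsni$
Original string S is at sorted index 13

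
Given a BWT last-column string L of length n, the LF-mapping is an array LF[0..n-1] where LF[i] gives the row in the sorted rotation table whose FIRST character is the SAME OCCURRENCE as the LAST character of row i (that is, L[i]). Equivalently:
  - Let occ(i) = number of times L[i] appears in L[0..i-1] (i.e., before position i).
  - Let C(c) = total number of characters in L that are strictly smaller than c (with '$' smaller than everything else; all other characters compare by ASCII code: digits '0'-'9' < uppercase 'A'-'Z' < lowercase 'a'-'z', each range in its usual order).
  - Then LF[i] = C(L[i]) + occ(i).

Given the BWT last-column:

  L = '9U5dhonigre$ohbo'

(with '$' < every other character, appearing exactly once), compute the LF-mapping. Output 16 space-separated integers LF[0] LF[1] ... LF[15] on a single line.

Answer: 2 3 1 5 8 12 11 10 7 15 6 0 13 9 4 14

Derivation:
Char counts: '$':1, '5':1, '9':1, 'U':1, 'b':1, 'd':1, 'e':1, 'g':1, 'h':2, 'i':1, 'n':1, 'o':3, 'r':1
C (first-col start): C('$')=0, C('5')=1, C('9')=2, C('U')=3, C('b')=4, C('d')=5, C('e')=6, C('g')=7, C('h')=8, C('i')=10, C('n')=11, C('o')=12, C('r')=15
L[0]='9': occ=0, LF[0]=C('9')+0=2+0=2
L[1]='U': occ=0, LF[1]=C('U')+0=3+0=3
L[2]='5': occ=0, LF[2]=C('5')+0=1+0=1
L[3]='d': occ=0, LF[3]=C('d')+0=5+0=5
L[4]='h': occ=0, LF[4]=C('h')+0=8+0=8
L[5]='o': occ=0, LF[5]=C('o')+0=12+0=12
L[6]='n': occ=0, LF[6]=C('n')+0=11+0=11
L[7]='i': occ=0, LF[7]=C('i')+0=10+0=10
L[8]='g': occ=0, LF[8]=C('g')+0=7+0=7
L[9]='r': occ=0, LF[9]=C('r')+0=15+0=15
L[10]='e': occ=0, LF[10]=C('e')+0=6+0=6
L[11]='$': occ=0, LF[11]=C('$')+0=0+0=0
L[12]='o': occ=1, LF[12]=C('o')+1=12+1=13
L[13]='h': occ=1, LF[13]=C('h')+1=8+1=9
L[14]='b': occ=0, LF[14]=C('b')+0=4+0=4
L[15]='o': occ=2, LF[15]=C('o')+2=12+2=14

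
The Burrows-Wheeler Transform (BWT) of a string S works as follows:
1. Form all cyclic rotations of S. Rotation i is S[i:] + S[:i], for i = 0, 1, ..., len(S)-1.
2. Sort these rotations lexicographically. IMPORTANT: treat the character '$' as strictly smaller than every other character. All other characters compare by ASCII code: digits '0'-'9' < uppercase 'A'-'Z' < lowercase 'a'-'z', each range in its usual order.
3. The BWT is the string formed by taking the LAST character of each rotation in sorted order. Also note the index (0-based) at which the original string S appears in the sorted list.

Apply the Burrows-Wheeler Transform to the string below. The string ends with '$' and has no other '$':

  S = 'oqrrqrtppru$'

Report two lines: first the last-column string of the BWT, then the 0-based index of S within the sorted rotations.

All 12 rotations (rotation i = S[i:]+S[:i]):
  rot[0] = oqrrqrtppru$
  rot[1] = qrrqrtppru$o
  rot[2] = rrqrtppru$oq
  rot[3] = rqrtppru$oqr
  rot[4] = qrtppru$oqrr
  rot[5] = rtppru$oqrrq
  rot[6] = tppru$oqrrqr
  rot[7] = ppru$oqrrqrt
  rot[8] = pru$oqrrqrtp
  rot[9] = ru$oqrrqrtpp
  rot[10] = u$oqrrqrtppr
  rot[11] = $oqrrqrtppru
Sorted (with $ < everything):
  sorted[0] = $oqrrqrtppru  (last char: 'u')
  sorted[1] = oqrrqrtppru$  (last char: '$')
  sorted[2] = ppru$oqrrqrt  (last char: 't')
  sorted[3] = pru$oqrrqrtp  (last char: 'p')
  sorted[4] = qrrqrtppru$o  (last char: 'o')
  sorted[5] = qrtppru$oqrr  (last char: 'r')
  sorted[6] = rqrtppru$oqr  (last char: 'r')
  sorted[7] = rrqrtppru$oq  (last char: 'q')
  sorted[8] = rtppru$oqrrq  (last char: 'q')
  sorted[9] = ru$oqrrqrtpp  (last char: 'p')
  sorted[10] = tppru$oqrrqr  (last char: 'r')
  sorted[11] = u$oqrrqrtppr  (last char: 'r')
Last column: u$tporrqqprr
Original string S is at sorted index 1

Answer: u$tporrqqprr
1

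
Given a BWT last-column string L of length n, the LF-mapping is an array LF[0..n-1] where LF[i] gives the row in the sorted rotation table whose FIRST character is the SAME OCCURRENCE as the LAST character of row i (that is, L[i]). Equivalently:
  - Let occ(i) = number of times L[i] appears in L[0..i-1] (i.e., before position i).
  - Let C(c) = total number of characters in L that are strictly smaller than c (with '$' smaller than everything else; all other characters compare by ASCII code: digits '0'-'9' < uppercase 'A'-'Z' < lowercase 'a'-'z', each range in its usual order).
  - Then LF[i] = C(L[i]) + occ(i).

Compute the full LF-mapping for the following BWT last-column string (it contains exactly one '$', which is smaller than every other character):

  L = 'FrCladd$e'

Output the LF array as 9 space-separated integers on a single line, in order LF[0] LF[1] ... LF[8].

Answer: 2 8 1 7 3 4 5 0 6

Derivation:
Char counts: '$':1, 'C':1, 'F':1, 'a':1, 'd':2, 'e':1, 'l':1, 'r':1
C (first-col start): C('$')=0, C('C')=1, C('F')=2, C('a')=3, C('d')=4, C('e')=6, C('l')=7, C('r')=8
L[0]='F': occ=0, LF[0]=C('F')+0=2+0=2
L[1]='r': occ=0, LF[1]=C('r')+0=8+0=8
L[2]='C': occ=0, LF[2]=C('C')+0=1+0=1
L[3]='l': occ=0, LF[3]=C('l')+0=7+0=7
L[4]='a': occ=0, LF[4]=C('a')+0=3+0=3
L[5]='d': occ=0, LF[5]=C('d')+0=4+0=4
L[6]='d': occ=1, LF[6]=C('d')+1=4+1=5
L[7]='$': occ=0, LF[7]=C('$')+0=0+0=0
L[8]='e': occ=0, LF[8]=C('e')+0=6+0=6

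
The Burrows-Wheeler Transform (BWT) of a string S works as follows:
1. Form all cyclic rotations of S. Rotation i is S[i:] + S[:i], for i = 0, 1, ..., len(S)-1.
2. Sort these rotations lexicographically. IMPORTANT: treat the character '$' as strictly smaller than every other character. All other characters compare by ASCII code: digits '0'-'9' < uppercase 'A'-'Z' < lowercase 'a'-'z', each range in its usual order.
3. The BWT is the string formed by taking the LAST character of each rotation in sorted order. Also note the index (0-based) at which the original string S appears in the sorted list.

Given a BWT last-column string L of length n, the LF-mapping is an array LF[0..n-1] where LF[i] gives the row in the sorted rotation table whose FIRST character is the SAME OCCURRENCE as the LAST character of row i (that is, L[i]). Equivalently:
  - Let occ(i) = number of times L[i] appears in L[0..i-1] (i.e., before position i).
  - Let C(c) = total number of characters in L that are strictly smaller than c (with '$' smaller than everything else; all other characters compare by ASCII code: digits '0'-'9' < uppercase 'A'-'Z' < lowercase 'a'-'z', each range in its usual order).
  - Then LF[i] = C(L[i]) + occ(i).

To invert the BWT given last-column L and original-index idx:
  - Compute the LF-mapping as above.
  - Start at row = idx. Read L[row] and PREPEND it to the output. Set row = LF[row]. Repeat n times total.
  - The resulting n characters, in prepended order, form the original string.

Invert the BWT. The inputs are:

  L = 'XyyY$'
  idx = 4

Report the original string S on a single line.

LF mapping: 1 3 4 2 0
Walk LF starting at row 4, prepending L[row]:
  step 1: row=4, L[4]='$', prepend. Next row=LF[4]=0
  step 2: row=0, L[0]='X', prepend. Next row=LF[0]=1
  step 3: row=1, L[1]='y', prepend. Next row=LF[1]=3
  step 4: row=3, L[3]='Y', prepend. Next row=LF[3]=2
  step 5: row=2, L[2]='y', prepend. Next row=LF[2]=4
Reversed output: yYyX$

Answer: yYyX$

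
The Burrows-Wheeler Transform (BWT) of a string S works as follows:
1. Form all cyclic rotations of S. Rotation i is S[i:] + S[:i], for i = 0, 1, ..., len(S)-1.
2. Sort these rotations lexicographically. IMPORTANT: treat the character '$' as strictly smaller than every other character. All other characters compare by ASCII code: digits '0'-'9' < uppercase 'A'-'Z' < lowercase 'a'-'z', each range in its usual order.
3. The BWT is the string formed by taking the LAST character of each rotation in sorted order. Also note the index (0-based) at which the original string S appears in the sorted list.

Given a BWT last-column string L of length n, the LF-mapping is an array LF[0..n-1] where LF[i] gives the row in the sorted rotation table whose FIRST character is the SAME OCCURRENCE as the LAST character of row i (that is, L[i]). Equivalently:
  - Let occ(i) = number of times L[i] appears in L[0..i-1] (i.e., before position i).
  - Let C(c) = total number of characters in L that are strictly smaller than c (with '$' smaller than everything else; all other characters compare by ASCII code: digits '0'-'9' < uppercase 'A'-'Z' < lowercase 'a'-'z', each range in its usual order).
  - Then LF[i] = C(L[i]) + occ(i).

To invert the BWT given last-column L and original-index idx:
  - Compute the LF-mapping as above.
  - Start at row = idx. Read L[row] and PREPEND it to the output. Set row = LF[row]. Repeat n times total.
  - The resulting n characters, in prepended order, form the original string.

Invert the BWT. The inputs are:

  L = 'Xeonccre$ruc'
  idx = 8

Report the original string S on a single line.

Answer: occurrenceX$

Derivation:
LF mapping: 1 5 8 7 2 3 9 6 0 10 11 4
Walk LF starting at row 8, prepending L[row]:
  step 1: row=8, L[8]='$', prepend. Next row=LF[8]=0
  step 2: row=0, L[0]='X', prepend. Next row=LF[0]=1
  step 3: row=1, L[1]='e', prepend. Next row=LF[1]=5
  step 4: row=5, L[5]='c', prepend. Next row=LF[5]=3
  step 5: row=3, L[3]='n', prepend. Next row=LF[3]=7
  step 6: row=7, L[7]='e', prepend. Next row=LF[7]=6
  step 7: row=6, L[6]='r', prepend. Next row=LF[6]=9
  step 8: row=9, L[9]='r', prepend. Next row=LF[9]=10
  step 9: row=10, L[10]='u', prepend. Next row=LF[10]=11
  step 10: row=11, L[11]='c', prepend. Next row=LF[11]=4
  step 11: row=4, L[4]='c', prepend. Next row=LF[4]=2
  step 12: row=2, L[2]='o', prepend. Next row=LF[2]=8
Reversed output: occurrenceX$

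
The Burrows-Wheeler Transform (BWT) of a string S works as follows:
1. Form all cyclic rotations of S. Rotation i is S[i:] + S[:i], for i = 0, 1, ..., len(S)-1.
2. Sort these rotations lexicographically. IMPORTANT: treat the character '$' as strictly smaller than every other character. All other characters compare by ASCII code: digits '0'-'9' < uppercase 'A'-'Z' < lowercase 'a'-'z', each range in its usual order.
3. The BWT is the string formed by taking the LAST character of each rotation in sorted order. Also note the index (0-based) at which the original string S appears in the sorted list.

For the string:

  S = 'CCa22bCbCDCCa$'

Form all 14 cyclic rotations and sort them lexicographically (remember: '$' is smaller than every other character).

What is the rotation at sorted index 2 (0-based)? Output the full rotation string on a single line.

All 14 rotations (rotation i = S[i:]+S[:i]):
  rot[0] = CCa22bCbCDCCa$
  rot[1] = Ca22bCbCDCCa$C
  rot[2] = a22bCbCDCCa$CC
  rot[3] = 22bCbCDCCa$CCa
  rot[4] = 2bCbCDCCa$CCa2
  rot[5] = bCbCDCCa$CCa22
  rot[6] = CbCDCCa$CCa22b
  rot[7] = bCDCCa$CCa22bC
  rot[8] = CDCCa$CCa22bCb
  rot[9] = DCCa$CCa22bCbC
  rot[10] = CCa$CCa22bCbCD
  rot[11] = Ca$CCa22bCbCDC
  rot[12] = a$CCa22bCbCDCC
  rot[13] = $CCa22bCbCDCCa
Sorted (with $ < everything):
  sorted[0] = $CCa22bCbCDCCa
  sorted[1] = 22bCbCDCCa$CCa
  sorted[2] = 2bCbCDCCa$CCa2
  sorted[3] = CCa$CCa22bCbCD
  sorted[4] = CCa22bCbCDCCa$
  sorted[5] = CDCCa$CCa22bCb
  sorted[6] = Ca$CCa22bCbCDC
  sorted[7] = Ca22bCbCDCCa$C
  sorted[8] = CbCDCCa$CCa22b
  sorted[9] = DCCa$CCa22bCbC
  sorted[10] = a$CCa22bCbCDCC
  sorted[11] = a22bCbCDCCa$CC
  sorted[12] = bCDCCa$CCa22bC
  sorted[13] = bCbCDCCa$CCa22
sorted[2] = 2bCbCDCCa$CCa2

Answer: 2bCbCDCCa$CCa2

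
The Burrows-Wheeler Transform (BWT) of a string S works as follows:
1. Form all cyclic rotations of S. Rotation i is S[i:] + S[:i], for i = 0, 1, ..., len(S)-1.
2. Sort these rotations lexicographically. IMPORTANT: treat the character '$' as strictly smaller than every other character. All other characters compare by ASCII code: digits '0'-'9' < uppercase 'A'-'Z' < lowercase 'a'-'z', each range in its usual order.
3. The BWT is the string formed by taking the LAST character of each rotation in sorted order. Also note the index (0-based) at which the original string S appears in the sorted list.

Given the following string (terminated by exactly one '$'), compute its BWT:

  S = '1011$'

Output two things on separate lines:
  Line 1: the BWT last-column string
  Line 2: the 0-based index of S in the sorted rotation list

Answer: 111$0
3

Derivation:
All 5 rotations (rotation i = S[i:]+S[:i]):
  rot[0] = 1011$
  rot[1] = 011$1
  rot[2] = 11$10
  rot[3] = 1$101
  rot[4] = $1011
Sorted (with $ < everything):
  sorted[0] = $1011  (last char: '1')
  sorted[1] = 011$1  (last char: '1')
  sorted[2] = 1$101  (last char: '1')
  sorted[3] = 1011$  (last char: '$')
  sorted[4] = 11$10  (last char: '0')
Last column: 111$0
Original string S is at sorted index 3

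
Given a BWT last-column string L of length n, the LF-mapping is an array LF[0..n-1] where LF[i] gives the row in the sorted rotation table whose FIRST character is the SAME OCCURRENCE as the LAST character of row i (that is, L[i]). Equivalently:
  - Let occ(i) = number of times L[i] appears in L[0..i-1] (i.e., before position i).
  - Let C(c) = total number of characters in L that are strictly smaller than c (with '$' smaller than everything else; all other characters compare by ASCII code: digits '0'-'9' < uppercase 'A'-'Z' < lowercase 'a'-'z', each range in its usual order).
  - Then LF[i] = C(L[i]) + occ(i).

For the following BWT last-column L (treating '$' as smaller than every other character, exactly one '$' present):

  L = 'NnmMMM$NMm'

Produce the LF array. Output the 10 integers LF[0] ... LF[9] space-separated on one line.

Answer: 5 9 7 1 2 3 0 6 4 8

Derivation:
Char counts: '$':1, 'M':4, 'N':2, 'm':2, 'n':1
C (first-col start): C('$')=0, C('M')=1, C('N')=5, C('m')=7, C('n')=9
L[0]='N': occ=0, LF[0]=C('N')+0=5+0=5
L[1]='n': occ=0, LF[1]=C('n')+0=9+0=9
L[2]='m': occ=0, LF[2]=C('m')+0=7+0=7
L[3]='M': occ=0, LF[3]=C('M')+0=1+0=1
L[4]='M': occ=1, LF[4]=C('M')+1=1+1=2
L[5]='M': occ=2, LF[5]=C('M')+2=1+2=3
L[6]='$': occ=0, LF[6]=C('$')+0=0+0=0
L[7]='N': occ=1, LF[7]=C('N')+1=5+1=6
L[8]='M': occ=3, LF[8]=C('M')+3=1+3=4
L[9]='m': occ=1, LF[9]=C('m')+1=7+1=8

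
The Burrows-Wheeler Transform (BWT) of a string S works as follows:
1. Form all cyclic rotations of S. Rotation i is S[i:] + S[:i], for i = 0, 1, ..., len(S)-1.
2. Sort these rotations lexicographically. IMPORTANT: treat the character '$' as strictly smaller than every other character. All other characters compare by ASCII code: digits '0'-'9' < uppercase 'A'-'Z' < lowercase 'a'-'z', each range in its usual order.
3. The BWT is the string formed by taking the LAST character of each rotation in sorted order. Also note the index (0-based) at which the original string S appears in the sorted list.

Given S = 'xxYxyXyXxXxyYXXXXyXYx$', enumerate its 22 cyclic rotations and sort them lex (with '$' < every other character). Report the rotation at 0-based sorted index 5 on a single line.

All 22 rotations (rotation i = S[i:]+S[:i]):
  rot[0] = xxYxyXyXxXxyYXXXXyXYx$
  rot[1] = xYxyXyXxXxyYXXXXyXYx$x
  rot[2] = YxyXyXxXxyYXXXXyXYx$xx
  rot[3] = xyXyXxXxyYXXXXyXYx$xxY
  rot[4] = yXyXxXxyYXXXXyXYx$xxYx
  rot[5] = XyXxXxyYXXXXyXYx$xxYxy
  rot[6] = yXxXxyYXXXXyXYx$xxYxyX
  rot[7] = XxXxyYXXXXyXYx$xxYxyXy
  rot[8] = xXxyYXXXXyXYx$xxYxyXyX
  rot[9] = XxyYXXXXyXYx$xxYxyXyXx
  rot[10] = xyYXXXXyXYx$xxYxyXyXxX
  rot[11] = yYXXXXyXYx$xxYxyXyXxXx
  rot[12] = YXXXXyXYx$xxYxyXyXxXxy
  rot[13] = XXXXyXYx$xxYxyXyXxXxyY
  rot[14] = XXXyXYx$xxYxyXyXxXxyYX
  rot[15] = XXyXYx$xxYxyXyXxXxyYXX
  rot[16] = XyXYx$xxYxyXyXxXxyYXXX
  rot[17] = yXYx$xxYxyXyXxXxyYXXXX
  rot[18] = XYx$xxYxyXyXxXxyYXXXXy
  rot[19] = Yx$xxYxyXyXxXxyYXXXXyX
  rot[20] = x$xxYxyXyXxXxyYXXXXyXY
  rot[21] = $xxYxyXyXxXxyYXXXXyXYx
Sorted (with $ < everything):
  sorted[0] = $xxYxyXyXxXxyYXXXXyXYx
  sorted[1] = XXXXyXYx$xxYxyXyXxXxyY
  sorted[2] = XXXyXYx$xxYxyXyXxXxyYX
  sorted[3] = XXyXYx$xxYxyXyXxXxyYXX
  sorted[4] = XYx$xxYxyXyXxXxyYXXXXy
  sorted[5] = XxXxyYXXXXyXYx$xxYxyXy
  sorted[6] = XxyYXXXXyXYx$xxYxyXyXx
  sorted[7] = XyXYx$xxYxyXyXxXxyYXXX
  sorted[8] = XyXxXxyYXXXXyXYx$xxYxy
  sorted[9] = YXXXXyXYx$xxYxyXyXxXxy
  sorted[10] = Yx$xxYxyXyXxXxyYXXXXyX
  sorted[11] = YxyXyXxXxyYXXXXyXYx$xx
  sorted[12] = x$xxYxyXyXxXxyYXXXXyXY
  sorted[13] = xXxyYXXXXyXYx$xxYxyXyX
  sorted[14] = xYxyXyXxXxyYXXXXyXYx$x
  sorted[15] = xxYxyXyXxXxyYXXXXyXYx$
  sorted[16] = xyXyXxXxyYXXXXyXYx$xxY
  sorted[17] = xyYXXXXyXYx$xxYxyXyXxX
  sorted[18] = yXYx$xxYxyXyXxXxyYXXXX
  sorted[19] = yXxXxyYXXXXyXYx$xxYxyX
  sorted[20] = yXyXxXxyYXXXXyXYx$xxYx
  sorted[21] = yYXXXXyXYx$xxYxyXyXxXx
sorted[5] = XxXxyYXXXXyXYx$xxYxyXy

Answer: XxXxyYXXXXyXYx$xxYxyXy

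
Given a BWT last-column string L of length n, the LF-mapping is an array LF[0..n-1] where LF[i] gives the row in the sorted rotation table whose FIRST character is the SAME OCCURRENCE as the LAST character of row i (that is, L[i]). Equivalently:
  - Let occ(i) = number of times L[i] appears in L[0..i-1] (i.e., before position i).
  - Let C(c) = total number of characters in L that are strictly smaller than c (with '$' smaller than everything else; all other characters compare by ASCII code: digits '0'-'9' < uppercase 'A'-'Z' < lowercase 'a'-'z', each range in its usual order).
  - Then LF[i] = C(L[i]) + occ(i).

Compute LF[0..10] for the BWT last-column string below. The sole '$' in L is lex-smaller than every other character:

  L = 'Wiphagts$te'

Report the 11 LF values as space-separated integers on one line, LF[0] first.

Answer: 1 6 7 5 2 4 9 8 0 10 3

Derivation:
Char counts: '$':1, 'W':1, 'a':1, 'e':1, 'g':1, 'h':1, 'i':1, 'p':1, 's':1, 't':2
C (first-col start): C('$')=0, C('W')=1, C('a')=2, C('e')=3, C('g')=4, C('h')=5, C('i')=6, C('p')=7, C('s')=8, C('t')=9
L[0]='W': occ=0, LF[0]=C('W')+0=1+0=1
L[1]='i': occ=0, LF[1]=C('i')+0=6+0=6
L[2]='p': occ=0, LF[2]=C('p')+0=7+0=7
L[3]='h': occ=0, LF[3]=C('h')+0=5+0=5
L[4]='a': occ=0, LF[4]=C('a')+0=2+0=2
L[5]='g': occ=0, LF[5]=C('g')+0=4+0=4
L[6]='t': occ=0, LF[6]=C('t')+0=9+0=9
L[7]='s': occ=0, LF[7]=C('s')+0=8+0=8
L[8]='$': occ=0, LF[8]=C('$')+0=0+0=0
L[9]='t': occ=1, LF[9]=C('t')+1=9+1=10
L[10]='e': occ=0, LF[10]=C('e')+0=3+0=3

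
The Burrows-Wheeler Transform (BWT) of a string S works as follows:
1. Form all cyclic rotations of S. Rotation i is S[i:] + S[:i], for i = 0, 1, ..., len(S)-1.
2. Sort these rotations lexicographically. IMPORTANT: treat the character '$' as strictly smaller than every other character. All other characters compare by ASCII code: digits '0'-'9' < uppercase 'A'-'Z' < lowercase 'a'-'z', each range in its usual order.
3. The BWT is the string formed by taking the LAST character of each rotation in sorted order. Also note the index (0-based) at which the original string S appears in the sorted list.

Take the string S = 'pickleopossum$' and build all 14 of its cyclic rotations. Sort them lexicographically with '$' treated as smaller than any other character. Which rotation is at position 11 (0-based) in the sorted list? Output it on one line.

All 14 rotations (rotation i = S[i:]+S[:i]):
  rot[0] = pickleopossum$
  rot[1] = ickleopossum$p
  rot[2] = ckleopossum$pi
  rot[3] = kleopossum$pic
  rot[4] = leopossum$pick
  rot[5] = eopossum$pickl
  rot[6] = opossum$pickle
  rot[7] = possum$pickleo
  rot[8] = ossum$pickleop
  rot[9] = ssum$pickleopo
  rot[10] = sum$pickleopos
  rot[11] = um$pickleoposs
  rot[12] = m$pickleopossu
  rot[13] = $pickleopossum
Sorted (with $ < everything):
  sorted[0] = $pickleopossum
  sorted[1] = ckleopossum$pi
  sorted[2] = eopossum$pickl
  sorted[3] = ickleopossum$p
  sorted[4] = kleopossum$pic
  sorted[5] = leopossum$pick
  sorted[6] = m$pickleopossu
  sorted[7] = opossum$pickle
  sorted[8] = ossum$pickleop
  sorted[9] = pickleopossum$
  sorted[10] = possum$pickleo
  sorted[11] = ssum$pickleopo
  sorted[12] = sum$pickleopos
  sorted[13] = um$pickleoposs
sorted[11] = ssum$pickleopo

Answer: ssum$pickleopo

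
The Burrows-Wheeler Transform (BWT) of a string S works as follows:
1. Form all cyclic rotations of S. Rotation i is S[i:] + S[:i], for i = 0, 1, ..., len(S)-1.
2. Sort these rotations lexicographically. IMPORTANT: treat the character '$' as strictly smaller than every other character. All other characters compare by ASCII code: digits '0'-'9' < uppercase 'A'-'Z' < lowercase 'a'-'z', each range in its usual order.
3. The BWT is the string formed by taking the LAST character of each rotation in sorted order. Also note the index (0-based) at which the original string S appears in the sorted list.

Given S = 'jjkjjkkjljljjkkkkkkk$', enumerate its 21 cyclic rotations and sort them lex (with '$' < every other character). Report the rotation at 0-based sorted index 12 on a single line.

Answer: kk$jjkjjkkjljljjkkkkk

Derivation:
All 21 rotations (rotation i = S[i:]+S[:i]):
  rot[0] = jjkjjkkjljljjkkkkkkk$
  rot[1] = jkjjkkjljljjkkkkkkk$j
  rot[2] = kjjkkjljljjkkkkkkk$jj
  rot[3] = jjkkjljljjkkkkkkk$jjk
  rot[4] = jkkjljljjkkkkkkk$jjkj
  rot[5] = kkjljljjkkkkkkk$jjkjj
  rot[6] = kjljljjkkkkkkk$jjkjjk
  rot[7] = jljljjkkkkkkk$jjkjjkk
  rot[8] = ljljjkkkkkkk$jjkjjkkj
  rot[9] = jljjkkkkkkk$jjkjjkkjl
  rot[10] = ljjkkkkkkk$jjkjjkkjlj
  rot[11] = jjkkkkkkk$jjkjjkkjljl
  rot[12] = jkkkkkkk$jjkjjkkjljlj
  rot[13] = kkkkkkk$jjkjjkkjljljj
  rot[14] = kkkkkk$jjkjjkkjljljjk
  rot[15] = kkkkk$jjkjjkkjljljjkk
  rot[16] = kkkk$jjkjjkkjljljjkkk
  rot[17] = kkk$jjkjjkkjljljjkkkk
  rot[18] = kk$jjkjjkkjljljjkkkkk
  rot[19] = k$jjkjjkkjljljjkkkkkk
  rot[20] = $jjkjjkkjljljjkkkkkkk
Sorted (with $ < everything):
  sorted[0] = $jjkjjkkjljljjkkkkkkk
  sorted[1] = jjkjjkkjljljjkkkkkkk$
  sorted[2] = jjkkjljljjkkkkkkk$jjk
  sorted[3] = jjkkkkkkk$jjkjjkkjljl
  sorted[4] = jkjjkkjljljjkkkkkkk$j
  sorted[5] = jkkjljljjkkkkkkk$jjkj
  sorted[6] = jkkkkkkk$jjkjjkkjljlj
  sorted[7] = jljjkkkkkkk$jjkjjkkjl
  sorted[8] = jljljjkkkkkkk$jjkjjkk
  sorted[9] = k$jjkjjkkjljljjkkkkkk
  sorted[10] = kjjkkjljljjkkkkkkk$jj
  sorted[11] = kjljljjkkkkkkk$jjkjjk
  sorted[12] = kk$jjkjjkkjljljjkkkkk
  sorted[13] = kkjljljjkkkkkkk$jjkjj
  sorted[14] = kkk$jjkjjkkjljljjkkkk
  sorted[15] = kkkk$jjkjjkkjljljjkkk
  sorted[16] = kkkkk$jjkjjkkjljljjkk
  sorted[17] = kkkkkk$jjkjjkkjljljjk
  sorted[18] = kkkkkkk$jjkjjkkjljljj
  sorted[19] = ljjkkkkkkk$jjkjjkkjlj
  sorted[20] = ljljjkkkkkkk$jjkjjkkj
sorted[12] = kk$jjkjjkkjljljjkkkkk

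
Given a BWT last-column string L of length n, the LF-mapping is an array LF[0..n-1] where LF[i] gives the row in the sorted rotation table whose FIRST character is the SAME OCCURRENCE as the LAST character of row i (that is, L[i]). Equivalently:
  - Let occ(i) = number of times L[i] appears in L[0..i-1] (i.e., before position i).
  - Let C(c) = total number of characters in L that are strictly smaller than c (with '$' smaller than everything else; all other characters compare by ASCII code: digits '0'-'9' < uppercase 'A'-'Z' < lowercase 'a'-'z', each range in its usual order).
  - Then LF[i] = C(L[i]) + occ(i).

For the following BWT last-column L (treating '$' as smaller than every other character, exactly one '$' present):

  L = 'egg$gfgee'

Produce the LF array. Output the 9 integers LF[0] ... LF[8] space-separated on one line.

Answer: 1 5 6 0 7 4 8 2 3

Derivation:
Char counts: '$':1, 'e':3, 'f':1, 'g':4
C (first-col start): C('$')=0, C('e')=1, C('f')=4, C('g')=5
L[0]='e': occ=0, LF[0]=C('e')+0=1+0=1
L[1]='g': occ=0, LF[1]=C('g')+0=5+0=5
L[2]='g': occ=1, LF[2]=C('g')+1=5+1=6
L[3]='$': occ=0, LF[3]=C('$')+0=0+0=0
L[4]='g': occ=2, LF[4]=C('g')+2=5+2=7
L[5]='f': occ=0, LF[5]=C('f')+0=4+0=4
L[6]='g': occ=3, LF[6]=C('g')+3=5+3=8
L[7]='e': occ=1, LF[7]=C('e')+1=1+1=2
L[8]='e': occ=2, LF[8]=C('e')+2=1+2=3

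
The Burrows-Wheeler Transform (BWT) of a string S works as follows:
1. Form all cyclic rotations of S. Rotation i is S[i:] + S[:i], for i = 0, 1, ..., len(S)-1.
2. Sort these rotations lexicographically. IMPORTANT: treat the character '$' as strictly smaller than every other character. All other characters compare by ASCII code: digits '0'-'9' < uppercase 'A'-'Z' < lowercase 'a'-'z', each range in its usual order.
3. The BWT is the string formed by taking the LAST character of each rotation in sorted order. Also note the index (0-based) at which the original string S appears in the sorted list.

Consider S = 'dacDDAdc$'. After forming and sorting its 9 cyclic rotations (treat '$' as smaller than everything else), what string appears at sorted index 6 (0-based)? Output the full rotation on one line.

All 9 rotations (rotation i = S[i:]+S[:i]):
  rot[0] = dacDDAdc$
  rot[1] = acDDAdc$d
  rot[2] = cDDAdc$da
  rot[3] = DDAdc$dac
  rot[4] = DAdc$dacD
  rot[5] = Adc$dacDD
  rot[6] = dc$dacDDA
  rot[7] = c$dacDDAd
  rot[8] = $dacDDAdc
Sorted (with $ < everything):
  sorted[0] = $dacDDAdc
  sorted[1] = Adc$dacDD
  sorted[2] = DAdc$dacD
  sorted[3] = DDAdc$dac
  sorted[4] = acDDAdc$d
  sorted[5] = c$dacDDAd
  sorted[6] = cDDAdc$da
  sorted[7] = dacDDAdc$
  sorted[8] = dc$dacDDA
sorted[6] = cDDAdc$da

Answer: cDDAdc$da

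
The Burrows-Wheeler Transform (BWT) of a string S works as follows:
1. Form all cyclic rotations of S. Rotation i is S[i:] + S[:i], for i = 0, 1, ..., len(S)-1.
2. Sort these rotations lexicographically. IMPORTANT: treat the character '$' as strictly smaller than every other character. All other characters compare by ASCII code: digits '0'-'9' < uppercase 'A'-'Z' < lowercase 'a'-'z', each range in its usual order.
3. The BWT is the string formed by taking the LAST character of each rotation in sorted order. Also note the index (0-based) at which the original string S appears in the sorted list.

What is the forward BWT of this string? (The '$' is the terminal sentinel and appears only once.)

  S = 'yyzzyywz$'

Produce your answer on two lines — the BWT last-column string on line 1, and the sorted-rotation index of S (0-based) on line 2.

All 9 rotations (rotation i = S[i:]+S[:i]):
  rot[0] = yyzzyywz$
  rot[1] = yzzyywz$y
  rot[2] = zzyywz$yy
  rot[3] = zyywz$yyz
  rot[4] = yywz$yyzz
  rot[5] = ywz$yyzzy
  rot[6] = wz$yyzzyy
  rot[7] = z$yyzzyyw
  rot[8] = $yyzzyywz
Sorted (with $ < everything):
  sorted[0] = $yyzzyywz  (last char: 'z')
  sorted[1] = wz$yyzzyy  (last char: 'y')
  sorted[2] = ywz$yyzzy  (last char: 'y')
  sorted[3] = yywz$yyzz  (last char: 'z')
  sorted[4] = yyzzyywz$  (last char: '$')
  sorted[5] = yzzyywz$y  (last char: 'y')
  sorted[6] = z$yyzzyyw  (last char: 'w')
  sorted[7] = zyywz$yyz  (last char: 'z')
  sorted[8] = zzyywz$yy  (last char: 'y')
Last column: zyyz$ywzy
Original string S is at sorted index 4

Answer: zyyz$ywzy
4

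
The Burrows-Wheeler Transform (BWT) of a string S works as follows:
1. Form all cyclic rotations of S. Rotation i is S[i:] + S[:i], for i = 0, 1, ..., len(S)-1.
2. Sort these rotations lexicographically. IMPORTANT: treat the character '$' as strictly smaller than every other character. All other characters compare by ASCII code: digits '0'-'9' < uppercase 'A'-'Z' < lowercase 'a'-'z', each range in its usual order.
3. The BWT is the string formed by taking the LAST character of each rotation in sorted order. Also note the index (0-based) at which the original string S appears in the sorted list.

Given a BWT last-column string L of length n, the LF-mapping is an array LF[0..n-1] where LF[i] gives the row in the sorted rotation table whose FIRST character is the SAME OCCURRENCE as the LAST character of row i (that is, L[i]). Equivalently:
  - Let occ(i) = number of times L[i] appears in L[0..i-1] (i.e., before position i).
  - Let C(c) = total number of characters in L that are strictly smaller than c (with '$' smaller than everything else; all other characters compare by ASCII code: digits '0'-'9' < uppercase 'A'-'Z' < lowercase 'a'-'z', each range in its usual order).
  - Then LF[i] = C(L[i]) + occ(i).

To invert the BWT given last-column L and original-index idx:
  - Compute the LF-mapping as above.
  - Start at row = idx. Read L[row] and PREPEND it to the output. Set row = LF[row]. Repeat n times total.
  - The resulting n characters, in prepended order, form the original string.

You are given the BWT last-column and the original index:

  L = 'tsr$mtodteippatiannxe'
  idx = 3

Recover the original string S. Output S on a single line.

Answer: disappointmentextrat$

Derivation:
LF mapping: 16 15 14 0 8 17 11 3 18 4 6 12 13 1 19 7 2 9 10 20 5
Walk LF starting at row 3, prepending L[row]:
  step 1: row=3, L[3]='$', prepend. Next row=LF[3]=0
  step 2: row=0, L[0]='t', prepend. Next row=LF[0]=16
  step 3: row=16, L[16]='a', prepend. Next row=LF[16]=2
  step 4: row=2, L[2]='r', prepend. Next row=LF[2]=14
  step 5: row=14, L[14]='t', prepend. Next row=LF[14]=19
  step 6: row=19, L[19]='x', prepend. Next row=LF[19]=20
  step 7: row=20, L[20]='e', prepend. Next row=LF[20]=5
  step 8: row=5, L[5]='t', prepend. Next row=LF[5]=17
  step 9: row=17, L[17]='n', prepend. Next row=LF[17]=9
  step 10: row=9, L[9]='e', prepend. Next row=LF[9]=4
  step 11: row=4, L[4]='m', prepend. Next row=LF[4]=8
  step 12: row=8, L[8]='t', prepend. Next row=LF[8]=18
  step 13: row=18, L[18]='n', prepend. Next row=LF[18]=10
  step 14: row=10, L[10]='i', prepend. Next row=LF[10]=6
  step 15: row=6, L[6]='o', prepend. Next row=LF[6]=11
  step 16: row=11, L[11]='p', prepend. Next row=LF[11]=12
  step 17: row=12, L[12]='p', prepend. Next row=LF[12]=13
  step 18: row=13, L[13]='a', prepend. Next row=LF[13]=1
  step 19: row=1, L[1]='s', prepend. Next row=LF[1]=15
  step 20: row=15, L[15]='i', prepend. Next row=LF[15]=7
  step 21: row=7, L[7]='d', prepend. Next row=LF[7]=3
Reversed output: disappointmentextrat$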